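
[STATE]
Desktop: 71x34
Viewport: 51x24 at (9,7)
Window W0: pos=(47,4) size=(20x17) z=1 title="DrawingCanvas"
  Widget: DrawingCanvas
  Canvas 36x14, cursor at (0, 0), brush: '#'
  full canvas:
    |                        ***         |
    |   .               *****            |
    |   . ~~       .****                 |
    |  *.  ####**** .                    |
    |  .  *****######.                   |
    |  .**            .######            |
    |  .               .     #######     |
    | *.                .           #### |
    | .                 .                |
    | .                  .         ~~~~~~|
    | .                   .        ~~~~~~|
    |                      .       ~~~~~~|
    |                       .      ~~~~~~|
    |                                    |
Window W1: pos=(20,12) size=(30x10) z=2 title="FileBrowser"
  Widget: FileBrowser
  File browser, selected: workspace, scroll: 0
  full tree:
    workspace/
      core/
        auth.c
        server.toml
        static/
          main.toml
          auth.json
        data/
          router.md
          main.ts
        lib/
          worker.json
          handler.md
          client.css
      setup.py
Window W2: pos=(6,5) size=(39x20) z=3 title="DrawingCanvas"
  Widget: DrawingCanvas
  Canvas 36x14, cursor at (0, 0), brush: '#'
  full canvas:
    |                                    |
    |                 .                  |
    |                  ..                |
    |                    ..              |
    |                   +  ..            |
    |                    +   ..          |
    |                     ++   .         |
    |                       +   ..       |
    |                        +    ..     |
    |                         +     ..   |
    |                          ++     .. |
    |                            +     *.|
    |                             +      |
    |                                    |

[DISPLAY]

───────────────────────────────────┨  ┃+           
                                   ┃  ┃   .        
               .                   ┃  ┃   . ~~     
                ..                 ┃  ┃  *.  ####**
                  ..               ┃  ┃  .  *****##
                 +  ..             ┃━━━━┓.**       
                  +   ..           ┃    ┃.         
                   ++   .          ┃────┨.         
                     +   ..        ┃    ┃          
                      +    ..      ┃    ┃          
                       +     ..    ┃    ┃          
                        ++     ..  ┃    ┃          
                          +     *. ┃    ┃          
                           +       ┃    ┃━━━━━━━━━━
                                   ┃━━━━┛          
                                   ┃               
                                   ┃               
━━━━━━━━━━━━━━━━━━━━━━━━━━━━━━━━━━━┛               
                                                   
                                                   
                                                   
                                                   
                                                   
                                                   


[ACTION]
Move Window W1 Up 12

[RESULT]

───────────────────────────────────┨    ┃          
                                   ┃    ┃ .        
               .                   ┃━━━━┛ . ~~     
                ..                 ┃  ┃  *.  ####**
                  ..               ┃  ┃  .  *****##
                 +  ..             ┃  ┃  .**       
                  +   ..           ┃  ┃  .         
                   ++   .          ┃  ┃ *.         
                     +   ..        ┃  ┃ .          
                      +    ..      ┃  ┃ .          
                       +     ..    ┃  ┃ .          
                        ++     ..  ┃  ┃            
                          +     *. ┃  ┃            
                           +       ┃  ┗━━━━━━━━━━━━
                                   ┃               
                                   ┃               
                                   ┃               
━━━━━━━━━━━━━━━━━━━━━━━━━━━━━━━━━━━┛               
                                                   
                                                   
                                                   
                                                   
                                                   
                                                   


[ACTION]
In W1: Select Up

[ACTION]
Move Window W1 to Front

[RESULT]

───────────┃                            ┃          
           ┃                            ┃ .        
           ┗━━━━━━━━━━━━━━━━━━━━━━━━━━━━┛ . ~~     
                ..                 ┃  ┃  *.  ####**
                  ..               ┃  ┃  .  *****##
                 +  ..             ┃  ┃  .**       
                  +   ..           ┃  ┃  .         
                   ++   .          ┃  ┃ *.         
                     +   ..        ┃  ┃ .          
                      +    ..      ┃  ┃ .          
                       +     ..    ┃  ┃ .          
                        ++     ..  ┃  ┃            
                          +     *. ┃  ┃            
                           +       ┃  ┗━━━━━━━━━━━━
                                   ┃               
                                   ┃               
                                   ┃               
━━━━━━━━━━━━━━━━━━━━━━━━━━━━━━━━━━━┛               
                                                   
                                                   
                                                   
                                                   
                                                   
                                                   


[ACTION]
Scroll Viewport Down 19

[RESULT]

                ..                 ┃  ┃  *.  ####**
                  ..               ┃  ┃  .  *****##
                 +  ..             ┃  ┃  .**       
                  +   ..           ┃  ┃  .         
                   ++   .          ┃  ┃ *.         
                     +   ..        ┃  ┃ .          
                      +    ..      ┃  ┃ .          
                       +     ..    ┃  ┃ .          
                        ++     ..  ┃  ┃            
                          +     *. ┃  ┃            
                           +       ┃  ┗━━━━━━━━━━━━
                                   ┃               
                                   ┃               
                                   ┃               
━━━━━━━━━━━━━━━━━━━━━━━━━━━━━━━━━━━┛               
                                                   
                                                   
                                                   
                                                   
                                                   
                                                   
                                                   
                                                   
                                                   


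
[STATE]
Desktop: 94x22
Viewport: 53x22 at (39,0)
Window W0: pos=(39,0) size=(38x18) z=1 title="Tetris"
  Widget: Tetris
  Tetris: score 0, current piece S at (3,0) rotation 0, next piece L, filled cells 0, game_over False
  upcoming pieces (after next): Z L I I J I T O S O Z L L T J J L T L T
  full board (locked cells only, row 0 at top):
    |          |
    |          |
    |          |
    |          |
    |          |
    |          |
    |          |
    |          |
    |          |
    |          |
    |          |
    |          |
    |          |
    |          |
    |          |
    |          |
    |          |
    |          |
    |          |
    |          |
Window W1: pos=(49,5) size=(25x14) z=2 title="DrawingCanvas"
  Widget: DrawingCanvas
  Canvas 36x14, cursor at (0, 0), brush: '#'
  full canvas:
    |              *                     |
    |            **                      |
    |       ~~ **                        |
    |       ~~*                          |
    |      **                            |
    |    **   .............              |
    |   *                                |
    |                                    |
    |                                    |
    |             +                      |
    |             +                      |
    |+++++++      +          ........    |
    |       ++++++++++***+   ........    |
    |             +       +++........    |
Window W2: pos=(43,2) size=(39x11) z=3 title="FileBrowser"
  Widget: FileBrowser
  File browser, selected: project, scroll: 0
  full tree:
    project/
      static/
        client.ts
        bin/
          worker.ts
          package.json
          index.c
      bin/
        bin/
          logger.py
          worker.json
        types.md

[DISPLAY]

┏━━━━━━━━━━━━━━━━━━━━━━━━━━━━━━━━━━━━┓               
┃ Tetris                             ┃               
┠───┏━━━━━━━━━━━━━━━━━━━━━━━━━━━━━━━━━━━━━┓          
┃   ┃ FileBrowser                         ┃          
┃   ┠─────────────────────────────────────┨          
┃   ┃> [-] project/                       ┃          
┃   ┃    [+] static/                      ┃          
┃   ┃    [+] bin/                         ┃          
┃   ┃                                     ┃          
┃   ┃                                     ┃          
┃   ┃                                     ┃          
┃   ┃                                     ┃          
┃   ┗━━━━━━━━━━━━━━━━━━━━━━━━━━━━━━━━━━━━━┛          
┃         ┃    **   ............. ┃  ┃               
┃         ┃   *                   ┃  ┃               
┃         ┃                       ┃  ┃               
┃         ┃                       ┃  ┃               
┗━━━━━━━━━┃             +         ┃━━┛               
          ┗━━━━━━━━━━━━━━━━━━━━━━━┛                  
                                                     
                                                     
                                                     


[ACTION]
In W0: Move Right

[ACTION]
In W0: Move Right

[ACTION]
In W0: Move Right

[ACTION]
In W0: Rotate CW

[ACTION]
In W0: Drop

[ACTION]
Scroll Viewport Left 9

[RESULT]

         ┏━━━━━━━━━━━━━━━━━━━━━━━━━━━━━━━━━━━━┓      
         ┃ Tetris                             ┃      
         ┠───┏━━━━━━━━━━━━━━━━━━━━━━━━━━━━━━━━━━━━━┓ 
         ┃   ┃ FileBrowser                         ┃ 
         ┃   ┠─────────────────────────────────────┨ 
         ┃   ┃> [-] project/                       ┃ 
         ┃   ┃    [+] static/                      ┃ 
         ┃   ┃    [+] bin/                         ┃ 
         ┃   ┃                                     ┃ 
         ┃   ┃                                     ┃ 
         ┃   ┃                                     ┃ 
         ┃   ┃                                     ┃ 
         ┃   ┗━━━━━━━━━━━━━━━━━━━━━━━━━━━━━━━━━━━━━┛ 
         ┃         ┃    **   ............. ┃  ┃      
         ┃         ┃   *                   ┃  ┃      
         ┃         ┃                       ┃  ┃      
         ┃         ┃                       ┃  ┃      
         ┗━━━━━━━━━┃             +         ┃━━┛      
                   ┗━━━━━━━━━━━━━━━━━━━━━━━┛         
                                                     
                                                     
                                                     


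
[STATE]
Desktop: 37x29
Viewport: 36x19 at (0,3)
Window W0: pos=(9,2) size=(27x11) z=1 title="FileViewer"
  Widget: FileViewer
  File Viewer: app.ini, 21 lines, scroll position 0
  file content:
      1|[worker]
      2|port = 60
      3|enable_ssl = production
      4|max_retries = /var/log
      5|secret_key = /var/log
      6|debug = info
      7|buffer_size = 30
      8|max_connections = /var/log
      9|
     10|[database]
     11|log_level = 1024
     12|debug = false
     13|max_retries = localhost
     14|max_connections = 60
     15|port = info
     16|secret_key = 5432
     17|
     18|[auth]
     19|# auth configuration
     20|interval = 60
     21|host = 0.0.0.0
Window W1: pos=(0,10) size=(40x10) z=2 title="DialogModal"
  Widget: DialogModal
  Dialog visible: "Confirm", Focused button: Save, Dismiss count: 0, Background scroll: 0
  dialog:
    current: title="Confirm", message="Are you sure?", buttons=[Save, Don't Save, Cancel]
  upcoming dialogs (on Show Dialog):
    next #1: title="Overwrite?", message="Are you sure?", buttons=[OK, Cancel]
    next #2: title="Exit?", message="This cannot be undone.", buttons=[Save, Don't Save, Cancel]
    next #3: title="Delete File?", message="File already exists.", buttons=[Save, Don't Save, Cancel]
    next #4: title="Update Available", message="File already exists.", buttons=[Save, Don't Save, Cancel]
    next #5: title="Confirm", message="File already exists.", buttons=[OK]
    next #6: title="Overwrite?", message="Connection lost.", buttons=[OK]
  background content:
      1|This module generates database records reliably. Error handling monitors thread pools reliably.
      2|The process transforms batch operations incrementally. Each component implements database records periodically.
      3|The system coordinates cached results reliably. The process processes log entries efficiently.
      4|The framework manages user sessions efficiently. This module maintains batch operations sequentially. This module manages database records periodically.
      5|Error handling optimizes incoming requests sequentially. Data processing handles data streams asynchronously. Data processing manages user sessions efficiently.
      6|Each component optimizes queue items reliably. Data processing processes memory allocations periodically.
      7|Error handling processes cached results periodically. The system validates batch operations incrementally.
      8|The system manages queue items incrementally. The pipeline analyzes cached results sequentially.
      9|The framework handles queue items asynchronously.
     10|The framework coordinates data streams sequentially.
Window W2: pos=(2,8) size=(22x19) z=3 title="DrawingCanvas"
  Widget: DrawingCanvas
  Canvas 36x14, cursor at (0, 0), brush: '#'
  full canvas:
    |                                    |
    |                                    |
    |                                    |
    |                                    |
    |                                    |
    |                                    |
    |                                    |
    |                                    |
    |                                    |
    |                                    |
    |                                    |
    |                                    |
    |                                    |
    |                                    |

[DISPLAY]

         ┃ FileViewer              ┃
         ┠─────────────────────────┨
         ┃[worker]                ▲┃
         ┃port = 60               █┃
         ┃enable_ssl = production ░┃
  ┏━━━━━━━━━━━━━━━━━━━━┓/var/log  ░┃
  ┃ DrawingCanvas      ┃var/log   ░┃
┏━┠────────────────────┨━━━━━━━━━━━━
┃ ┃+                   ┃            
┠─┃                    ┃────────────
┃T┃                    ┃───────────┐
┃T┃                    ┃           │
┃T┃                    ┃e?         │
┃T┃                    ┃   Cancel  │
┃E┃                    ┃───────────┘
┃E┃                    ┃s queue item
┗━┃                    ┃━━━━━━━━━━━━
  ┃                    ┃            
  ┃                    ┃            


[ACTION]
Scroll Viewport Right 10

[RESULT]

        ┃ FileViewer              ┃ 
        ┠─────────────────────────┨ 
        ┃[worker]                ▲┃ 
        ┃port = 60               █┃ 
        ┃enable_ssl = production ░┃ 
 ┏━━━━━━━━━━━━━━━━━━━━┓/var/log  ░┃ 
 ┃ DrawingCanvas      ┃var/log   ░┃ 
━┠────────────────────┨━━━━━━━━━━━━━
 ┃+                   ┃             
─┃                    ┃─────────────
T┃                    ┃───────────┐r
T┃                    ┃           │i
T┃                    ┃e?         │t
T┃                    ┃   Cancel  │ 
E┃                    ┃───────────┘e
E┃                    ┃s queue items
━┃                    ┃━━━━━━━━━━━━━
 ┃                    ┃             
 ┃                    ┃             


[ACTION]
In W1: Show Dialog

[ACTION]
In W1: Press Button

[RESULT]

        ┃ FileViewer              ┃ 
        ┠─────────────────────────┨ 
        ┃[worker]                ▲┃ 
        ┃port = 60               █┃ 
        ┃enable_ssl = production ░┃ 
 ┏━━━━━━━━━━━━━━━━━━━━┓/var/log  ░┃ 
 ┃ DrawingCanvas      ┃var/log   ░┃ 
━┠────────────────────┨━━━━━━━━━━━━━
 ┃+                   ┃             
─┃                    ┃─────────────
T┃                    ┃atabase recor
T┃                    ┃batch operati
T┃                    ┃cached result
T┃                    ┃ser sessions 
E┃                    ┃s incoming re
E┃                    ┃s queue items
━┃                    ┃━━━━━━━━━━━━━
 ┃                    ┃             
 ┃                    ┃             


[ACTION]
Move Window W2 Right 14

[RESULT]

        ┃ FileViewer              ┃ 
        ┠─────────────────────────┨ 
        ┃[worker]                ▲┃ 
        ┃port = 60               █┃ 
        ┃enable_ssl = production ░┃ 
        ┃max_r┏━━━━━━━━━━━━━━━━━━━━┓
        ┃secre┃ DrawingCanvas      ┃
━━━━━━━━━━━━━━┠────────────────────┨
 DialogModal  ┃+                   ┃
──────────────┃                    ┃
This module ge┃                    ┃
The process tr┃                    ┃
The system coo┃                    ┃
The framework ┃                    ┃
Error handling┃                    ┃
Each component┃                    ┃
━━━━━━━━━━━━━━┃                    ┃
              ┃                    ┃
              ┃                    ┃


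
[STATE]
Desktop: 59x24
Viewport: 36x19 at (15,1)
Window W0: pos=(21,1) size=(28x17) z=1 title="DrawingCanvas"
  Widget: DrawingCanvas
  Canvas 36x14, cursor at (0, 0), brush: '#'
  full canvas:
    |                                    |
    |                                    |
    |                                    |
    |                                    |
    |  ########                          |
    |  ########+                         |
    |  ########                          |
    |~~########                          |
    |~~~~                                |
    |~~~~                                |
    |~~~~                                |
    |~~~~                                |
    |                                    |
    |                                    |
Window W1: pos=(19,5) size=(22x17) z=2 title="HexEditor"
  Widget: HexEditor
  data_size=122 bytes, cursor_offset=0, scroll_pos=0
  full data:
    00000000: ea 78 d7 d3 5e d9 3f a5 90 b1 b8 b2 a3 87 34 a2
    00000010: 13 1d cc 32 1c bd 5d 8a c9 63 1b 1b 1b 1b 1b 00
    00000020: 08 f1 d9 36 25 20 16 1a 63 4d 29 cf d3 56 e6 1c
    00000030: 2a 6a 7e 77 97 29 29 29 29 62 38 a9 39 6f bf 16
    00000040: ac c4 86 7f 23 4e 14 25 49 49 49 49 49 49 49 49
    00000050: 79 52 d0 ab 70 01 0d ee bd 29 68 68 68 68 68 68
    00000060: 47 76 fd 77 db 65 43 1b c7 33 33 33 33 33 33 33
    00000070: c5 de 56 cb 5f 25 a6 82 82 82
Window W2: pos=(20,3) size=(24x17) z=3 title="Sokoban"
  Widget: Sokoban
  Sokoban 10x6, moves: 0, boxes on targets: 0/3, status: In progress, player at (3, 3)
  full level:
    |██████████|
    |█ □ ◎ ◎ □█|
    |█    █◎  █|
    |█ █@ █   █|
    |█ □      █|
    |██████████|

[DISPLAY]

      ┏━━━━━━━━━━━━━━━━━━━━━━━━━━┓  
      ┃ DrawingCanvas            ┃  
     ┏━━━━━━━━━━━━━━━━━━━━━━┓────┨  
     ┃ Sokoban              ┃    ┃  
    ┏┠──────────────────────┨    ┃  
    ┃┃██████████            ┃    ┃  
    ┠┃█ □ ◎ ◎ □█            ┃    ┃  
    ┃┃█    █◎  █            ┃    ┃  
    ┃┃█ █@ █   █            ┃    ┃  
    ┃┃█ □      █            ┃    ┃  
    ┃┃██████████            ┃    ┃  
    ┃┃Moves: 0  0/3         ┃    ┃  
    ┃┃                      ┃    ┃  
    ┃┃                      ┃    ┃  
    ┃┃                      ┃    ┃  
    ┃┃                      ┃    ┃  
    ┃┃                      ┃━━━━┛  
    ┃┃                      ┃       
    ┃┗━━━━━━━━━━━━━━━━━━━━━━┛       


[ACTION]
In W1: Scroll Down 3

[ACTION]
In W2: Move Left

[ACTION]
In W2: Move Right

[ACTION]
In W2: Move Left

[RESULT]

      ┏━━━━━━━━━━━━━━━━━━━━━━━━━━┓  
      ┃ DrawingCanvas            ┃  
     ┏━━━━━━━━━━━━━━━━━━━━━━┓────┨  
     ┃ Sokoban              ┃    ┃  
    ┏┠──────────────────────┨    ┃  
    ┃┃██████████            ┃    ┃  
    ┠┃█ □ ◎ ◎ □█            ┃    ┃  
    ┃┃█    █◎  █            ┃    ┃  
    ┃┃█ █@ █   █            ┃    ┃  
    ┃┃█ □      █            ┃    ┃  
    ┃┃██████████            ┃    ┃  
    ┃┃Moves: 2  0/3         ┃    ┃  
    ┃┃                      ┃    ┃  
    ┃┃                      ┃    ┃  
    ┃┃                      ┃    ┃  
    ┃┃                      ┃    ┃  
    ┃┃                      ┃━━━━┛  
    ┃┃                      ┃       
    ┃┗━━━━━━━━━━━━━━━━━━━━━━┛       


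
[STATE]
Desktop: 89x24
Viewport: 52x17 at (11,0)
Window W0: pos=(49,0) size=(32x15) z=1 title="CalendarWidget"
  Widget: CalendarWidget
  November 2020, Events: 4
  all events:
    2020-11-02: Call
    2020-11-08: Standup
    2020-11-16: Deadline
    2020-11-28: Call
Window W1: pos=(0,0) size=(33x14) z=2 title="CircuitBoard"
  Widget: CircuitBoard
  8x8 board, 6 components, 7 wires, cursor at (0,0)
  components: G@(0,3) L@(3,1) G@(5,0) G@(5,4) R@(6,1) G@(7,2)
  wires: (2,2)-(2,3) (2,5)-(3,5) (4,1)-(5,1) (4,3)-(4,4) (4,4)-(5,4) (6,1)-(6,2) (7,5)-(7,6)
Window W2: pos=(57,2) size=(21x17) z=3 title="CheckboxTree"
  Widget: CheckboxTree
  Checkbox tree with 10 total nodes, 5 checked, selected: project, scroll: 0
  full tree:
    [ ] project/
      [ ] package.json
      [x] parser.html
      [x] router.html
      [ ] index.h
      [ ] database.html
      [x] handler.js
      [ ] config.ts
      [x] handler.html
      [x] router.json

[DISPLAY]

━━━━━━━━━━━━━━━━━━━━━┓                ┏━━━━━━━━━━━━━
ard                  ┃                ┃ CalendarWidg
─────────────────────┨                ┠───────┏━━━━━
 4 5 6 7             ┃                ┃       ┃ Chec
      G              ┃                ┃Mo Tu W┠─────
                     ┃                ┃       ┃>[-] 
                     ┃                ┃ 2*  3 ┃   [ 
                     ┃                ┃ 9 10 1┃   [x
  · ─ ·       ·      ┃                ┃16* 17 ┃   [x
              │      ┃                ┃23 24 2┃   [ 
              ·      ┃                ┃30     ┃   [ 
                     ┃                ┃       ┃   [x
      · ─ ·          ┃                ┃       ┃   [ 
━━━━━━━━━━━━━━━━━━━━━┛                ┃       ┃   [x
                                      ┗━━━━━━━┃   [x
                                              ┃     
                                              ┃     


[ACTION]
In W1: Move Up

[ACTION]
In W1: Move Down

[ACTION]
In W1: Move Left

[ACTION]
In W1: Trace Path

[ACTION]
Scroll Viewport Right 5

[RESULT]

━━━━━━━━━━━━━━━━┓                ┏━━━━━━━━━━━━━━━━━━
                ┃                ┃ CalendarWidget   
────────────────┨                ┠───────┏━━━━━━━━━━
6 7             ┃                ┃       ┃ CheckboxT
 G              ┃                ┃Mo Tu W┠──────────
                ┃                ┃       ┃>[-] proje
                ┃                ┃ 2*  3 ┃   [ ] pac
                ┃                ┃ 9 10 1┃   [x] par
 ·       ·      ┃                ┃16* 17 ┃   [x] rou
         │      ┃                ┃23 24 2┃   [ ] ind
         ·      ┃                ┃30     ┃   [ ] dat
                ┃                ┃       ┃   [x] han
 · ─ ·          ┃                ┃       ┃   [ ] con
━━━━━━━━━━━━━━━━┛                ┃       ┃   [x] han
                                 ┗━━━━━━━┃   [x] rou
                                         ┃          
                                         ┃          


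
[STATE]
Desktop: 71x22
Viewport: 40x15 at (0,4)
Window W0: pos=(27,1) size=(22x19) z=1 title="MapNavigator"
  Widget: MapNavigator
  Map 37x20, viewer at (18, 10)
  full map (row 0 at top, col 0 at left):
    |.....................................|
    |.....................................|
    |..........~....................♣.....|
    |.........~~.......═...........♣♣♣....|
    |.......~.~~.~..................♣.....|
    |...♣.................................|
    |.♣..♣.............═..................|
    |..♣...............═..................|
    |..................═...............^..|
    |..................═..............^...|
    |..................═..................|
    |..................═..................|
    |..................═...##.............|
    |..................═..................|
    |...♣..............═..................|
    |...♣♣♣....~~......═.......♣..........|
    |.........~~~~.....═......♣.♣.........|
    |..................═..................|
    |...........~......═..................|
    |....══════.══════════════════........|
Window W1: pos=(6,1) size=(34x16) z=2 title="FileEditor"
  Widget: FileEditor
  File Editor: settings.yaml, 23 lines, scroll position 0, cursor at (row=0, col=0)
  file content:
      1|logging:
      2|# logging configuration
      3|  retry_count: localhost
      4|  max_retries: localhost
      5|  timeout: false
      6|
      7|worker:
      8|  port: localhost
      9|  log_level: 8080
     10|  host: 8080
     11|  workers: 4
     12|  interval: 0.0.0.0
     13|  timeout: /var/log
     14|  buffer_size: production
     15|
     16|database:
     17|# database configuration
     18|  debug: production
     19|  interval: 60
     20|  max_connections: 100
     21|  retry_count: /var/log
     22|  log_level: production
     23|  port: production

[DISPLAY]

      ┃█ogging:                       ▲┃
      ┃# logging configuration        █┃
      ┃  retry_count: localhost       ░┃
      ┃  max_retries: localhost       ░┃
      ┃  timeout: false               ░┃
      ┃                               ░┃
      ┃worker:                        ░┃
      ┃  port: localhost              ░┃
      ┃  log_level: 8080              ░┃
      ┃  host: 8080                   ░┃
      ┃  workers: 4                   ░┃
      ┃  interval: 0.0.0.0            ▼┃
      ┗━━━━━━━━━━━━━━━━━━━━━━━━━━━━━━━━┛
                           ┃.~~~~.....═.
                           ┃..........═.


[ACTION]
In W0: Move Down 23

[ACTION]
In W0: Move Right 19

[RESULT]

      ┃█ogging:                       ▲┃
      ┃# logging configuration        █┃
      ┃  retry_count: localhost       ░┃
      ┃  max_retries: localhost       ░┃
      ┃  timeout: false               ░┃
      ┃                               ░┃
      ┃worker:                        ░┃
      ┃  port: localhost              ░┃
      ┃  log_level: 8080              ░┃
      ┃  host: 8080                   ░┃
      ┃  workers: 4                   ░┃
      ┃  interval: 0.0.0.0            ▼┃
      ┗━━━━━━━━━━━━━━━━━━━━━━━━━━━━━━━━┛
                           ┃            
                           ┃            


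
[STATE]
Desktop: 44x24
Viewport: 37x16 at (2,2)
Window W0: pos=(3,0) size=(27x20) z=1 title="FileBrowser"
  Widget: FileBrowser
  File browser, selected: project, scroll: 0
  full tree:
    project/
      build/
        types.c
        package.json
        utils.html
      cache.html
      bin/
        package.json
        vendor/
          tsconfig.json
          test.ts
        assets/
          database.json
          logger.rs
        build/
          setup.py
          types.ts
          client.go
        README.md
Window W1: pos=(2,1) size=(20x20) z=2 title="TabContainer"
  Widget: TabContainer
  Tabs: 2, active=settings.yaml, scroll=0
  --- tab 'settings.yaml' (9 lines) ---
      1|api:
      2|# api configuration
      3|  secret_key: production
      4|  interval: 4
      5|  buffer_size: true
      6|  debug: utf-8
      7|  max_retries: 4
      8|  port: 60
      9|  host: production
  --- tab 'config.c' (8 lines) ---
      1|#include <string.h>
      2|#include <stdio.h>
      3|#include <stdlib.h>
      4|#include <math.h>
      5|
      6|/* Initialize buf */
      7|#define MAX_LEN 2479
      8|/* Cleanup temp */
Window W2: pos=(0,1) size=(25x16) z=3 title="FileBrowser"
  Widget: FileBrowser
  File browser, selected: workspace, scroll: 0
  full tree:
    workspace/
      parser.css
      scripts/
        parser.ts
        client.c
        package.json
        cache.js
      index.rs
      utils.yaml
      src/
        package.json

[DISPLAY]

FileBrowser           ┃────┨         
──────────────────────┨    ┃         
 [-] workspace/       ┃    ┃         
   parser.css         ┃    ┃         
   [+] scripts/       ┃    ┃         
   index.rs           ┃    ┃         
   utils.yaml         ┃    ┃         
   [+] src/           ┃    ┃         
                      ┃    ┃         
                      ┃    ┃         
                      ┃    ┃         
                      ┃    ┃         
                      ┃    ┃         
                      ┃    ┃         
━━━━━━━━━━━━━━━━━━━━━━┛    ┃         
┃                  ┃       ┃         


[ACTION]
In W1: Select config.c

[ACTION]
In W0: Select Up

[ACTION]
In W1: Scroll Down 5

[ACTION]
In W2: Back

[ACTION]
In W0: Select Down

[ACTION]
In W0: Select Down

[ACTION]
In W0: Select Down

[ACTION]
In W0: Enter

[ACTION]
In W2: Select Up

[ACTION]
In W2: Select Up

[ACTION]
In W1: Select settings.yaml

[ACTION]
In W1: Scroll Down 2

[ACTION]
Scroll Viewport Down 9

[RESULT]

   utils.yaml         ┃    ┃         
   [+] src/           ┃    ┃         
                      ┃    ┃         
                      ┃    ┃         
                      ┃    ┃         
                      ┃    ┃         
                      ┃    ┃         
                      ┃    ┃         
━━━━━━━━━━━━━━━━━━━━━━┛    ┃         
┃                  ┃       ┃         
┃                  ┃       ┃         
┃                  ┃━━━━━━━┛         
┗━━━━━━━━━━━━━━━━━━┛                 
                                     
                                     
                                     


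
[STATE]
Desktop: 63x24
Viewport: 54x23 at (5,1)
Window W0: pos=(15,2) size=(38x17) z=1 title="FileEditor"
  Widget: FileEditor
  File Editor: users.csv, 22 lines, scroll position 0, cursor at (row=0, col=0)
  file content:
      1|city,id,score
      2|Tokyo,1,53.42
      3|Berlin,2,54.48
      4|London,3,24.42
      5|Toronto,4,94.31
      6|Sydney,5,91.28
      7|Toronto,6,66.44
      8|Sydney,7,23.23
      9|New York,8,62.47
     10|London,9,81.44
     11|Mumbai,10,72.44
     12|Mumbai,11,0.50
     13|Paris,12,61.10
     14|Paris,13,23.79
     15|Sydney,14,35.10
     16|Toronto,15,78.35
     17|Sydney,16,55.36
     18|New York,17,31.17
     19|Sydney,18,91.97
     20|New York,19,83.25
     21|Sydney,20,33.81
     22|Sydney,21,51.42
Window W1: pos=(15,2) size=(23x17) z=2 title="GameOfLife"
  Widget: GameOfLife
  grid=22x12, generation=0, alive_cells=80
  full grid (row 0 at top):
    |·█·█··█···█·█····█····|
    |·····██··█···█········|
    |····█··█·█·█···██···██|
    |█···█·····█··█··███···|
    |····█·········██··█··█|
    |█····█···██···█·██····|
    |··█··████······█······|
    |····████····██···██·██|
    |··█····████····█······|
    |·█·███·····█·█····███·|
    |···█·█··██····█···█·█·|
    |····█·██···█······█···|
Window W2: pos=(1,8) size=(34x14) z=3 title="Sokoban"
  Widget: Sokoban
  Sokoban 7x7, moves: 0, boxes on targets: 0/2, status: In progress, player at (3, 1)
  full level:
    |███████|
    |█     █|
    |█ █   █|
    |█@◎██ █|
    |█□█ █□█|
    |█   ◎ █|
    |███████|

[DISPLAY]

                                                      
          ┏━━━━━━━━━━━━━━━━━━━━━┓━━━━━━━━━━━━━━┓      
          ┃ GameOfLife          ┃              ┃      
          ┠─────────────────────┨──────────────┨      
          ┃Gen: 0               ┃             ▲┃      
          ┃·█·█··█···█·█····█···┃             █┃      
          ┃·····██··█···█·······┃             ░┃      
━━━━━━━━━━━━━━━━━━━━━━━━━━━━━┓·█┃             ░┃      
koban                        ┃··┃             ░┃      
─────────────────────────────┨··┃             ░┃      
████                         ┃··┃             ░┃      
   █                         ┃··┃             ░┃      
   █                         ┃·█┃             ░┃      
██ █                         ┃··┃             ░┃      
 █□█                         ┃██┃             ░┃      
 ◎ █                         ┃·█┃             ░┃      
████                         ┃··┃             ▼┃      
es: 0  0/2                   ┃━━┛━━━━━━━━━━━━━━┛      
                             ┃                        
                             ┃                        
━━━━━━━━━━━━━━━━━━━━━━━━━━━━━┛                        
                                                      
                                                      


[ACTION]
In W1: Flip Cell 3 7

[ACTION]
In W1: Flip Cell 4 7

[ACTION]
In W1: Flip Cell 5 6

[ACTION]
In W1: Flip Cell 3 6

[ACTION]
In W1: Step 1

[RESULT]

                                                      
          ┏━━━━━━━━━━━━━━━━━━━━━┓━━━━━━━━━━━━━━┓      
          ┃ GameOfLife          ┃              ┃      
          ┠─────────────────────┨──────────────┨      
          ┃Gen: 1               ┃             ▲┃      
          ┃·····██··············┃             █┃      
          ┃····██████·██···█····┃             ░┃      
━━━━━━━━━━━━━━━━━━━━━━━━━━━━━┓··┃             ░┃      
koban                        ┃██┃             ░┃      
─────────────────────────────┨··┃             ░┃      
████                         ┃··┃             ░┃      
   █                         ┃··┃             ░┃      
   █                         ┃··┃             ░┃      
██ █                         ┃··┃             ░┃      
 █□█                         ┃·█┃             ░┃      
 ◎ █                         ┃·█┃             ░┃      
████                         ┃█·┃             ▼┃      
es: 0  0/2                   ┃━━┛━━━━━━━━━━━━━━┛      
                             ┃                        
                             ┃                        
━━━━━━━━━━━━━━━━━━━━━━━━━━━━━┛                        
                                                      
                                                      
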